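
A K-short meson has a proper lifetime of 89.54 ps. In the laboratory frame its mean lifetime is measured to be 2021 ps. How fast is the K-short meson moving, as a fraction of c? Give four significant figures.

γ = Δt/τ₀ = 2021/89.54 = 22.57
β = √(1 − 1/γ²) = √(1 − 0.001963) = √0.9980

v = 0.9990c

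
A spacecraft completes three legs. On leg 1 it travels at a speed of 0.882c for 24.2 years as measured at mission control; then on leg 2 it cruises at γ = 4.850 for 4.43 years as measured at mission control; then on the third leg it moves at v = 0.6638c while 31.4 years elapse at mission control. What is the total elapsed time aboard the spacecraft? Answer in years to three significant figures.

τ = 35.8 years

Leg 1: γ = 1/√(1 − 0.882²) = 1/√0.2221 = 2.122; τ_1 = 24.2/2.122 = 11.40 years.
Leg 2: γ = 4.850; τ_2 = 4.43/4.850 = 0.9134 years.
Leg 3: γ = 1/√(1 − 0.6638²) = 1/√0.5594 = 1.337; τ_3 = 31.4/1.337 = 23.48 years.
Total: 11.40 + 0.9134 + 23.48 years.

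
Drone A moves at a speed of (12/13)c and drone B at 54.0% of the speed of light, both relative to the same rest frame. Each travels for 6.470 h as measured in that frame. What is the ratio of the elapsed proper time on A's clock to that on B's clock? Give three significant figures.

A: γ = 1/√(1 − (12/13)²) = 13/5 = 2.600. B: β = 0.540; γ = 1/√(1 − 0.540²) = 1/√0.7084 = 1.188.
τ_A/τ_B = γ_B/γ_A = 1.188/2.600 = 0.4570, so τ_A/τ_B = 0.4570.

τ_A/τ_B = 0.457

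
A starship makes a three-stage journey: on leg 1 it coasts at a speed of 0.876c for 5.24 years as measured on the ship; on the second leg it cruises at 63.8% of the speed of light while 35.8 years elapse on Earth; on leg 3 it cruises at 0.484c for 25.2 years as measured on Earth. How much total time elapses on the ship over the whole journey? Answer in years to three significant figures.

Leg 1: 5.24 years is already measured on the ship.
Leg 2: β = 0.638; γ = 1/√(1 − 0.638²) = 1/√0.5930 = 1.299; τ_2 = 35.8/1.299 = 27.57 years.
Leg 3: γ = 1/√(1 − 0.484²) = 1/√0.7657 = 1.143; τ_3 = 25.2/1.143 = 22.05 years.
Total: 5.240 + 27.57 + 22.05 years.

τ = 54.9 years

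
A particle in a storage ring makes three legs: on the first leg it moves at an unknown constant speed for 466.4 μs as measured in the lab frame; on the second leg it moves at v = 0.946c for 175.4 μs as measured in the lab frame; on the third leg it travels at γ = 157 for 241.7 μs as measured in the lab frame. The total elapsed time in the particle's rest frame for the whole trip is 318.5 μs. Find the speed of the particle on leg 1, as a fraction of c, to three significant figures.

Leg 1: speed unknown; τ_1 = 466.4/γ_1.
Leg 2: γ = 1/√(1 − 0.946²) = 1/√0.1051 = 3.085; τ_2 = 175.4/3.085 = 56.86 μs.
Leg 3: γ = 157; τ_3 = 241.7/157.0 = 1.539 μs.
Total proper time: τ_1 + 56.86 + 1.539 = 318.5, so τ_1 = 318.5 − 58.40 = 260.1 μs.
γ_1 = 466.4/260.1 = 1.793; β = √(1 − 1/γ²) = √0.6890.

β = 0.830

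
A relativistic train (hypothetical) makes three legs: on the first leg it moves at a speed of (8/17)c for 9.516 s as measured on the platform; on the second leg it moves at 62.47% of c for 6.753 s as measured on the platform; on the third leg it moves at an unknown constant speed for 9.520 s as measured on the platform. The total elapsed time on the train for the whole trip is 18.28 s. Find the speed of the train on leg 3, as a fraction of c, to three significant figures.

Leg 1: γ = 1/√(1 − (8/17)²) = 17/15 ≈ 1.133; τ_1 = 9.516/1.133 = 8.396 s.
Leg 2: β = 0.6247; γ = 1/√(1 − 0.6247²) = 1/√0.6097 = 1.281; τ_2 = 6.753/1.281 = 5.273 s.
Leg 3: speed unknown; τ_3 = 9.520/γ_3.
Total proper time: 8.396 + 5.273 + τ_3 = 18.28, so τ_3 = 18.28 − 13.67 = 4.610 s.
γ_3 = 9.520/4.610 = 2.065; β = √(1 − 1/γ²) = √0.7655.

β = 0.875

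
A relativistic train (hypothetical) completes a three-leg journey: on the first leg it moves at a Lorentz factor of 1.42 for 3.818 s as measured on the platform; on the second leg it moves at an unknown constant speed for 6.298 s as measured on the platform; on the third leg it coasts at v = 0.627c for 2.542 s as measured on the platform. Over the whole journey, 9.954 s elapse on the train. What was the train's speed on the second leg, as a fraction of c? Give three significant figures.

β = 0.544

Leg 1: γ = 1.42; τ_1 = 3.818/1.420 = 2.689 s.
Leg 2: speed unknown; τ_2 = 6.298/γ_2.
Leg 3: γ = 1/√(1 − 0.627²) = 1/√0.6069 = 1.284; τ_3 = 2.542/1.284 = 1.980 s.
Total proper time: 2.689 + τ_2 + 1.980 = 9.954, so τ_2 = 9.954 − 4.669 = 5.285 s.
γ_2 = 6.298/5.285 = 1.192; β = √(1 − 1/γ²) = √0.2958.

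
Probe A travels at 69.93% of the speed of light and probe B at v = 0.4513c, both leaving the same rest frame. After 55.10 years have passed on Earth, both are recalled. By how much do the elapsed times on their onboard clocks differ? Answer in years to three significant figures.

A: β = 0.6993; γ = 1/√(1 − 0.6993²) = 1/√0.5110 = 1.399; τ_A = 55.10/1.399 = 39.39 years.
B: γ = 1/√(1 − 0.4513²) = 1/√0.7963 = 1.121; τ_B = 55.10/1.121 = 49.17 years.

|τ_A − τ_B| = 9.78 years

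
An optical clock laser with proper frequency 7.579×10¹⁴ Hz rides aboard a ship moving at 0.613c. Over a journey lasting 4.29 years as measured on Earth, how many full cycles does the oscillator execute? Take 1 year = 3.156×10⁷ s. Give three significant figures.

N = 8.11×10²²

γ = 1/√(1 − 0.613²) = 1/√0.6242 = 1.266
The oscillator's own cycle count is N = f × τ where τ is the proper time on the ship. τ = Δt/γ = 4.29/1.266 = 3.389 years = 1.070×10⁸ s.
N = 7.579×10¹⁴ × 1.070×10⁸ = 8.107×10²².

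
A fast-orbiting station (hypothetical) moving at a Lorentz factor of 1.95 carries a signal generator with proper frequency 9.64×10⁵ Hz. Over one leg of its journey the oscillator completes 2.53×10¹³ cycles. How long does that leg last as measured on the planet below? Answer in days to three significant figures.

Δt = 592 days

γ = 1.95
Proper time for N cycles: τ = N/f = 2.53×10¹³/(9.64×10⁵) = 2.624×10⁷ s = 303.8 days.
Lab-frame duration Δt = γτ = 1.950 × 303.8 = 592.3 days.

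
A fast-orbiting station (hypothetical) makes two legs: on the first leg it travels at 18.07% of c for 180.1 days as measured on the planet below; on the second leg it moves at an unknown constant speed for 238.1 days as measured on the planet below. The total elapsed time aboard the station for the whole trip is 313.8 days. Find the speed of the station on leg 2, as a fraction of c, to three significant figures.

β = 0.819

Leg 1: β = 0.1807; γ = 1/√(1 − 0.1807²) = 1/√0.9673 = 1.017; τ_1 = 180.1/1.017 = 177.1 days.
Leg 2: speed unknown; τ_2 = 238.1/γ_2.
Total proper time: 177.1 + τ_2 = 313.8, so τ_2 = 313.8 − 177.1 = 136.7 days.
γ_2 = 238.1/136.7 = 1.742; β = √(1 − 1/γ²) = √0.6705.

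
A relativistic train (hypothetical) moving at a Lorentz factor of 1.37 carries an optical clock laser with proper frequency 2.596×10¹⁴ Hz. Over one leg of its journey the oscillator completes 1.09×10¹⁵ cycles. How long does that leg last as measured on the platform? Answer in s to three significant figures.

γ = 1.37
Proper time for N cycles: τ = N/f = 1.09×10¹⁵/(2.596×10¹⁴) = 4.199×10⁰ s = 4.199 s.
Lab-frame duration Δt = γτ = 1.370 × 4.199 = 5.752 s.

Δt = 5.75 s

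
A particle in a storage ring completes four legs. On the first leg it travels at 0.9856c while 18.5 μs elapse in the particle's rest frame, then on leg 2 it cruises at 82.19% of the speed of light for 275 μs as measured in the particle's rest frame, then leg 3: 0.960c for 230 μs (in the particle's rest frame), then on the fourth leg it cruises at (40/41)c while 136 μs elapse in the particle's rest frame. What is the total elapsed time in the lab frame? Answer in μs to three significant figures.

Δt = 2030 μs

Leg 1: γ = 1/√(1 − 0.9856²) = 1/√0.02859 = 5.914; Δt_1 = 5.914 × 18.5 = 109.4 μs.
Leg 2: β = 0.8219; γ = 1/√(1 − 0.8219²) = 1/√0.3245 = 1.756; Δt_2 = 1.756 × 275 = 482.8 μs.
Leg 3: γ = 1/√(1 − 0.960²) = 25/7 ≈ 3.571; Δt_3 = 3.571 × 230 = 821.4 μs.
Leg 4: γ = 1/√(1 − (40/41)²) = 41/9 ≈ 4.556; Δt_4 = 4.556 × 136 = 619.6 μs.
Total: 109.4 + 482.8 + 821.4 + 619.6 μs.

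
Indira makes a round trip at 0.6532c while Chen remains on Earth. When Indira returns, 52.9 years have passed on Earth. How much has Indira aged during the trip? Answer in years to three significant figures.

τ = 40.1 years

γ = 1/√(1 − 0.6532²) = 1/√0.5733 = 1.321
Indira's clock measures proper time along the trip: τ = Δt/γ = 52.9/1.321 years.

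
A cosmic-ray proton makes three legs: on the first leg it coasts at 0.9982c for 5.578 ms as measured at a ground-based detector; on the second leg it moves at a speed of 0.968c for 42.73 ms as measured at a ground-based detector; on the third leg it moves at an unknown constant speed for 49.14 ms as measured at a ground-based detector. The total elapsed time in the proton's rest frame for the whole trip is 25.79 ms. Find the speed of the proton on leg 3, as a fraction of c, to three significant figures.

Leg 1: γ = 1/√(1 − 0.9982²) = 1/√0.003597 = 16.67; τ_1 = 5.578/16.67 = 0.3345 ms.
Leg 2: γ = 1/√(1 − 0.968²) = 1/√0.06298 = 3.985; τ_2 = 42.73/3.985 = 10.72 ms.
Leg 3: speed unknown; τ_3 = 49.14/γ_3.
Total proper time: 0.3345 + 10.72 + τ_3 = 25.79, so τ_3 = 25.79 − 11.06 = 14.73 ms.
γ_3 = 49.14/14.73 = 3.336; β = √(1 − 1/γ²) = √0.9101.

β = 0.954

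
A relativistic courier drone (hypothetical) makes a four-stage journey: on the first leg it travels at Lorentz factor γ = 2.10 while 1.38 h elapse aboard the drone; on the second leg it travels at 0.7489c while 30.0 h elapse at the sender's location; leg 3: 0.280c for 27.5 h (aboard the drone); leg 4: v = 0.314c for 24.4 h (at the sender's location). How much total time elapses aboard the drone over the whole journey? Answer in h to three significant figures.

Leg 1: 1.38 h is already measured aboard the drone.
Leg 2: γ = 1/√(1 − 0.7489²) = 1/√0.4391 = 1.509; τ_2 = 30.0/1.509 = 19.88 h.
Leg 3: 27.5 h is already measured aboard the drone.
Leg 4: γ = 1/√(1 − 0.314²) = 1/√0.9014 = 1.053; τ_4 = 24.4/1.053 = 23.17 h.
Total: 1.380 + 19.88 + 27.50 + 23.17 h.

τ = 71.9 h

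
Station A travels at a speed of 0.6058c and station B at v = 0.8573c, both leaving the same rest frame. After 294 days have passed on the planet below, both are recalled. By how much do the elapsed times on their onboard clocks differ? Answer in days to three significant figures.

|τ_A − τ_B| = 82.6 days

A: γ = 1/√(1 − 0.6058²) = 1/√0.6330 = 1.257; τ_A = 294/1.257 = 233.9 days.
B: γ = 1/√(1 − 0.8573²) = 1/√0.2650 = 1.942; τ_B = 294/1.942 = 151.4 days.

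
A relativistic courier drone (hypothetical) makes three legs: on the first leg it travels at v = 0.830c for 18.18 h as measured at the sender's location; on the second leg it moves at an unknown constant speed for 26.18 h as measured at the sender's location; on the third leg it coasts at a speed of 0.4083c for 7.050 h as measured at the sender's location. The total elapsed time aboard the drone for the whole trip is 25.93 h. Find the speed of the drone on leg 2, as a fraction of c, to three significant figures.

β = 0.934

Leg 1: γ = 1/√(1 − 0.830²) = 1/√0.3111 = 1.793; τ_1 = 18.18/1.793 = 10.14 h.
Leg 2: speed unknown; τ_2 = 26.18/γ_2.
Leg 3: γ = 1/√(1 − 0.4083²) = 1/√0.8333 = 1.095; τ_3 = 7.050/1.095 = 6.436 h.
Total proper time: 10.14 + τ_2 + 6.436 = 25.93, so τ_2 = 25.93 − 16.58 = 9.354 h.
γ_2 = 26.18/9.354 = 2.799; β = √(1 − 1/γ²) = √0.8723.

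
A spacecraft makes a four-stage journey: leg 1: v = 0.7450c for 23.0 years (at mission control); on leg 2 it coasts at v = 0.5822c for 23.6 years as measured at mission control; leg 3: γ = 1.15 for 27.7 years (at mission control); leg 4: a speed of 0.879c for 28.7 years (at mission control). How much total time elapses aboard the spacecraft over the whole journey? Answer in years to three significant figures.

Leg 1: γ = 1/√(1 − 0.7450²) = 1/√0.4450 = 1.499; τ_1 = 23.0/1.499 = 15.34 years.
Leg 2: γ = 1/√(1 − 0.5822²) = 1/√0.6610 = 1.230; τ_2 = 23.6/1.230 = 19.19 years.
Leg 3: γ = 1.15; τ_3 = 27.7/1.150 = 24.09 years.
Leg 4: γ = 1/√(1 − 0.879²) = 1/√0.2274 = 2.097; τ_4 = 28.7/2.097 = 13.68 years.
Total: 15.34 + 19.19 + 24.09 + 13.68 years.

τ = 72.3 years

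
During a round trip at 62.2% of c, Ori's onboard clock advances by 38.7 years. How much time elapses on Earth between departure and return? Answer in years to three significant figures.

Δt = 49.4 years

β = 0.622; γ = 1/√(1 − 0.622²) = 1/√0.6131 = 1.277
Earth-frame duration is the dilated interval: Δt = γτ = 1.277 × 38.7 years.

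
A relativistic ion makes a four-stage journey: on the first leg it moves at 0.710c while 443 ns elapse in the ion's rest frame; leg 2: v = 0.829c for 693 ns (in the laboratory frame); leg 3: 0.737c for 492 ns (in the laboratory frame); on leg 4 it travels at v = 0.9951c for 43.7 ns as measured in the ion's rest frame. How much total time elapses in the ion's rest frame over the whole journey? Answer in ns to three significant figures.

τ = 1210 ns

Leg 1: 443 ns is already measured in the ion's rest frame.
Leg 2: γ = 1/√(1 − 0.829²) = 1/√0.3128 = 1.788; τ_2 = 693/1.788 = 387.6 ns.
Leg 3: γ = 1/√(1 − 0.737²) = 1/√0.4568 = 1.480; τ_3 = 492/1.480 = 332.5 ns.
Leg 4: 43.7 ns is already measured in the ion's rest frame.
Total: 443.0 + 387.6 + 332.5 + 43.70 ns.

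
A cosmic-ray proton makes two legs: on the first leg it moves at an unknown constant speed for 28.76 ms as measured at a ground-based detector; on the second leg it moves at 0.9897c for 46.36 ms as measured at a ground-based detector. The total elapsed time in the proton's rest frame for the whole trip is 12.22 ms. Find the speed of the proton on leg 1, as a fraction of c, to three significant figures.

β = 0.981

Leg 1: speed unknown; τ_1 = 28.76/γ_1.
Leg 2: γ = 1/√(1 − 0.9897²) = 1/√0.02049 = 6.985; τ_2 = 46.36/6.985 = 6.637 ms.
Total proper time: τ_1 + 6.637 = 12.22, so τ_1 = 12.22 − 6.637 = 5.583 ms.
γ_1 = 28.76/5.583 = 5.151; β = √(1 − 1/γ²) = √0.9623.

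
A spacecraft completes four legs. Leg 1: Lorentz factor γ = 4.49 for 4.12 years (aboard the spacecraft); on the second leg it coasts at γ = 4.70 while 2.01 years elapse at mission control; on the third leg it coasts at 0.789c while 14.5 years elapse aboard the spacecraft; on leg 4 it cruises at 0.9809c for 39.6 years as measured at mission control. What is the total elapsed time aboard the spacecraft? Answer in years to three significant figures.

Leg 1: 4.12 years is already measured aboard the spacecraft.
Leg 2: γ = 4.70; τ_2 = 2.01/4.700 = 0.4277 years.
Leg 3: 14.5 years is already measured aboard the spacecraft.
Leg 4: γ = 1/√(1 − 0.9809²) = 1/√0.03784 = 5.141; τ_4 = 39.6/5.141 = 7.703 years.
Total: 4.120 + 0.4277 + 14.50 + 7.703 years.

τ = 26.8 years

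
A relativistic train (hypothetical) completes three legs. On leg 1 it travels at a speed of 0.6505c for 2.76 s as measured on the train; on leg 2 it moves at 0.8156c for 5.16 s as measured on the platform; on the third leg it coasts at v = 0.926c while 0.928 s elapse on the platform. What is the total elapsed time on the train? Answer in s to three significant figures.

Leg 1: 2.76 s is already measured on the train.
Leg 2: γ = 1/√(1 − 0.8156²) = 1/√0.3348 = 1.728; τ_2 = 5.16/1.728 = 2.986 s.
Leg 3: γ = 1/√(1 − 0.926²) = 1/√0.1425 = 2.649; τ_3 = 0.928/2.649 = 0.3503 s.
Total: 2.760 + 2.986 + 0.3503 s.

τ = 6.10 s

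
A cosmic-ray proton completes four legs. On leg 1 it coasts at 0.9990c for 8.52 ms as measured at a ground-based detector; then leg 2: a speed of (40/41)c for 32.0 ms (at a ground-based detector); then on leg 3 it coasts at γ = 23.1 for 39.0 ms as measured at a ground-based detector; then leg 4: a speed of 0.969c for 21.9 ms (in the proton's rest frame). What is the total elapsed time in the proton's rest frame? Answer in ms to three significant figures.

Leg 1: γ = 1/√(1 − 0.9990²) = 1/√0.001999 = 22.37; τ_1 = 8.52/22.37 = 0.3809 ms.
Leg 2: γ = 1/√(1 − (40/41)²) = 41/9 ≈ 4.556; τ_2 = 32.0/4.556 = 7.024 ms.
Leg 3: γ = 23.1; τ_3 = 39.0/23.10 = 1.688 ms.
Leg 4: 21.9 ms is already measured in the proton's rest frame.
Total: 0.3809 + 7.024 + 1.688 + 21.90 ms.

τ = 31.0 ms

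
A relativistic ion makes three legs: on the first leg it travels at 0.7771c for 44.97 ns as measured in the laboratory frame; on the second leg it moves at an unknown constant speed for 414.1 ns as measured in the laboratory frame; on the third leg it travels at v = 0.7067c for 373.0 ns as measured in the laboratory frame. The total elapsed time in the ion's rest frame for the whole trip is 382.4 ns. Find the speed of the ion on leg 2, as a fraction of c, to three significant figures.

Leg 1: γ = 1/√(1 − 0.7771²) = 1/√0.3961 = 1.589; τ_1 = 44.97/1.589 = 28.30 ns.
Leg 2: speed unknown; τ_2 = 414.1/γ_2.
Leg 3: γ = 1/√(1 − 0.7067²) = 1/√0.5006 = 1.413; τ_3 = 373.0/1.413 = 263.9 ns.
Total proper time: 28.30 + τ_2 + 263.9 = 382.4, so τ_2 = 382.4 − 292.2 = 90.19 ns.
γ_2 = 414.1/90.19 = 4.591; β = √(1 − 1/γ²) = √0.9526.

β = 0.976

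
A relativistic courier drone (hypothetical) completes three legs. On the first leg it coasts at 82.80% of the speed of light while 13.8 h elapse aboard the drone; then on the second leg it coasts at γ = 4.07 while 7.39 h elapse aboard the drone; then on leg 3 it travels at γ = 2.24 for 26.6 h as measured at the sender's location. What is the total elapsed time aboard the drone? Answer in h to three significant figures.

Leg 1: 13.8 h is already measured aboard the drone.
Leg 2: 7.39 h is already measured aboard the drone.
Leg 3: γ = 2.24; τ_3 = 26.6/2.240 = 11.88 h.
Total: 13.80 + 7.390 + 11.88 h.

τ = 33.1 h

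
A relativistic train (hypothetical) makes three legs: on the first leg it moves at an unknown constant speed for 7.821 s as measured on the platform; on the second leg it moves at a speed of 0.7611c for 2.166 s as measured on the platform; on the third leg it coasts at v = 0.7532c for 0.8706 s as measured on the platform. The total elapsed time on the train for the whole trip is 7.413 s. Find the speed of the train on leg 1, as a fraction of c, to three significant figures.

Leg 1: speed unknown; τ_1 = 7.821/γ_1.
Leg 2: γ = 1/√(1 − 0.7611²) = 1/√0.4207 = 1.542; τ_2 = 2.166/1.542 = 1.405 s.
Leg 3: γ = 1/√(1 − 0.7532²) = 1/√0.4327 = 1.520; τ_3 = 0.8706/1.520 = 0.5727 s.
Total proper time: τ_1 + 1.405 + 0.5727 = 7.413, so τ_1 = 7.413 − 1.978 = 5.435 s.
γ_1 = 7.821/5.435 = 1.439; β = √(1 − 1/γ²) = √0.5170.

β = 0.719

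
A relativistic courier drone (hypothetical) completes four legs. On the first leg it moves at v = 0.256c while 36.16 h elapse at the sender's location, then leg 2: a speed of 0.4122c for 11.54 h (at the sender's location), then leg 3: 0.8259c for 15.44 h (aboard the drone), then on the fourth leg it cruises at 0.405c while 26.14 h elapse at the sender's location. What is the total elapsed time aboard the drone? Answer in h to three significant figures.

Leg 1: γ = 1/√(1 − 0.256²) = 1/√0.9345 = 1.034; τ_1 = 36.16/1.034 = 34.96 h.
Leg 2: γ = 1/√(1 − 0.4122²) = 1/√0.8301 = 1.098; τ_2 = 11.54/1.098 = 10.51 h.
Leg 3: 15.44 h is already measured aboard the drone.
Leg 4: γ = 1/√(1 − 0.405²) = 1/√0.8360 = 1.094; τ_4 = 26.14/1.094 = 23.90 h.
Total: 34.96 + 10.51 + 15.44 + 23.90 h.

τ = 84.8 h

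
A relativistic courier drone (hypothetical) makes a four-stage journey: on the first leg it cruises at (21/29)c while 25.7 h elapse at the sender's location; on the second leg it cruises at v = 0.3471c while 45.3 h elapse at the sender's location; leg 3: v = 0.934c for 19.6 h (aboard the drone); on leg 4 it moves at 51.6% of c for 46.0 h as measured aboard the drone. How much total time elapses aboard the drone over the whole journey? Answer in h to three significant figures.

τ = 126 h

Leg 1: γ = 1/√(1 − (21/29)²) = 29/20 = 1.450; τ_1 = 25.7/1.450 = 17.72 h.
Leg 2: γ = 1/√(1 − 0.3471²) = 1/√0.8795 = 1.066; τ_2 = 45.3/1.066 = 42.48 h.
Leg 3: 19.6 h is already measured aboard the drone.
Leg 4: 46.0 h is already measured aboard the drone.
Total: 17.72 + 42.48 + 19.60 + 46.00 h.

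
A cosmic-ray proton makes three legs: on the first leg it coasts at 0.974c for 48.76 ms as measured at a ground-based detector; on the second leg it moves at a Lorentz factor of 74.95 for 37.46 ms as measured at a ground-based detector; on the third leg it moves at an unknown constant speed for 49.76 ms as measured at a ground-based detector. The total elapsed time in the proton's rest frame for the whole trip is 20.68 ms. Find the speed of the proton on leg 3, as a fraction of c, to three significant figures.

β = 0.983

Leg 1: γ = 1/√(1 − 0.974²) = 1/√0.05132 = 4.414; τ_1 = 48.76/4.414 = 11.05 ms.
Leg 2: γ = 74.95; τ_2 = 37.46/74.95 = 0.4998 ms.
Leg 3: speed unknown; τ_3 = 49.76/γ_3.
Total proper time: 11.05 + 0.4998 + τ_3 = 20.68, so τ_3 = 20.68 − 11.55 = 9.134 ms.
γ_3 = 49.76/9.134 = 5.448; β = √(1 − 1/γ²) = √0.9663.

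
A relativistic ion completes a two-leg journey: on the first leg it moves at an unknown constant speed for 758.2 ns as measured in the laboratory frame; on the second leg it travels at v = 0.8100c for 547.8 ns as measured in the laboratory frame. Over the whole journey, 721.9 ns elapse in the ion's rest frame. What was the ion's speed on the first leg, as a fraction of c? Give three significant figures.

β = 0.849

Leg 1: speed unknown; τ_1 = 758.2/γ_1.
Leg 2: γ = 1/√(1 − 0.8100²) = 1/√0.3439 = 1.705; τ_2 = 547.8/1.705 = 321.2 ns.
Total proper time: τ_1 + 321.2 = 721.9, so τ_1 = 721.9 − 321.2 = 400.7 ns.
γ_1 = 758.2/400.7 = 1.892; β = √(1 − 1/γ²) = √0.7208.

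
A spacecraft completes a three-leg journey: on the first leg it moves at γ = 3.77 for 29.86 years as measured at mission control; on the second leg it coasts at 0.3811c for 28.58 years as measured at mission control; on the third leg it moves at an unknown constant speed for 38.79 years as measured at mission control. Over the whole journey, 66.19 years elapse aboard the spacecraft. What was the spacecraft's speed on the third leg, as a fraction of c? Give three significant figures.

β = 0.571

Leg 1: γ = 3.77; τ_1 = 29.86/3.770 = 7.920 years.
Leg 2: γ = 1/√(1 − 0.3811²) = 1/√0.8548 = 1.082; τ_2 = 28.58/1.082 = 26.42 years.
Leg 3: speed unknown; τ_3 = 38.79/γ_3.
Total proper time: 7.920 + 26.42 + τ_3 = 66.19, so τ_3 = 66.19 − 34.34 = 31.85 years.
γ_3 = 38.79/31.85 = 1.218; β = √(1 − 1/γ²) = √0.3260.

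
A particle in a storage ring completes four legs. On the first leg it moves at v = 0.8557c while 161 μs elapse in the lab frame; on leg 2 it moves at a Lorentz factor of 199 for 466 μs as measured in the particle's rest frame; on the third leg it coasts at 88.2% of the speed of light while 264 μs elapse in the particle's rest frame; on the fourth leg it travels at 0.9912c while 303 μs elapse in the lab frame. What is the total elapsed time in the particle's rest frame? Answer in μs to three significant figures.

Leg 1: γ = 1/√(1 − 0.8557²) = 1/√0.2678 = 1.932; τ_1 = 161/1.932 = 83.31 μs.
Leg 2: 466 μs is already measured in the particle's rest frame.
Leg 3: 264 μs is already measured in the particle's rest frame.
Leg 4: γ = 1/√(1 − 0.9912²) = 1/√0.01752 = 7.554; τ_4 = 303/7.554 = 40.11 μs.
Total: 83.31 + 466.0 + 264.0 + 40.11 μs.

τ = 853 μs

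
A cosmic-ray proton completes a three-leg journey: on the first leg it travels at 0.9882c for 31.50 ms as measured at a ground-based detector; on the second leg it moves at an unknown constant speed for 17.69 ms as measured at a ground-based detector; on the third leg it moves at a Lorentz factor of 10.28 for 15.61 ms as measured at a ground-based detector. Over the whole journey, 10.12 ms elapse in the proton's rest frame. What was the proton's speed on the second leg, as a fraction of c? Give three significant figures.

β = 0.977

Leg 1: γ = 1/√(1 − 0.9882²) = 1/√0.02346 = 6.529; τ_1 = 31.50/6.529 = 4.825 ms.
Leg 2: speed unknown; τ_2 = 17.69/γ_2.
Leg 3: γ = 10.28; τ_3 = 15.61/10.28 = 1.518 ms.
Total proper time: 4.825 + τ_2 + 1.518 = 10.12, so τ_2 = 10.12 − 6.343 = 3.777 ms.
γ_2 = 17.69/3.777 = 4.684; β = √(1 − 1/γ²) = √0.9544.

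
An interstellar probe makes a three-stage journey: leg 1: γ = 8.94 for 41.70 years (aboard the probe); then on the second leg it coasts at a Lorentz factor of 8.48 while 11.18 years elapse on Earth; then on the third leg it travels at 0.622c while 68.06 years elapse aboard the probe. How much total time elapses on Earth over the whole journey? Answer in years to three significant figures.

Δt = 471 years

Leg 1: γ = 8.94; Δt_1 = 8.940 × 41.70 = 372.8 years.
Leg 2: 11.18 years is already measured on Earth.
Leg 3: γ = 1/√(1 − 0.622²) = 1/√0.6131 = 1.277; Δt_3 = 1.277 × 68.06 = 86.92 years.
Total: 372.8 + 11.18 + 86.92 years.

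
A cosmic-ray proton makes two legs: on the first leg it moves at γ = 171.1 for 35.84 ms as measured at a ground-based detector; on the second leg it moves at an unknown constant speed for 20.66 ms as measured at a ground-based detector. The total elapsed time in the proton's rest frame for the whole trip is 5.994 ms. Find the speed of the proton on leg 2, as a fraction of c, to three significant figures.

Leg 1: γ = 171.1; τ_1 = 35.84/171.1 = 0.2095 ms.
Leg 2: speed unknown; τ_2 = 20.66/γ_2.
Total proper time: 0.2095 + τ_2 = 5.994, so τ_2 = 5.994 − 0.2095 = 5.785 ms.
γ_2 = 20.66/5.785 = 3.572; β = √(1 − 1/γ²) = √0.9216.

β = 0.960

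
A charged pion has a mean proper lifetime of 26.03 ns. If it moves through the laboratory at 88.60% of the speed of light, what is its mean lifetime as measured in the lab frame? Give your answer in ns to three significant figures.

Δt = 56.1 ns

β = 0.8860; γ = 1/√(1 − 0.8860²) = 1/√0.2150 = 2.157
The rest-frame lifetime is the proper time; the lab measures the dilated interval Δt = γτ₀ = 2.157 × 26.03 ns.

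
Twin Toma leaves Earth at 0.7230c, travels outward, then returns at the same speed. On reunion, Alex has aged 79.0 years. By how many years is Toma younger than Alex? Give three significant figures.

γ = 1/√(1 − 0.7230²) = 1/√0.4773 = 1.447
Toma's elapsed proper time: τ = 79.0/1.447 = 54.58 years.
Age gap = Δt − τ = 79.0 − 54.58 years.

Δt − τ = 24.4 years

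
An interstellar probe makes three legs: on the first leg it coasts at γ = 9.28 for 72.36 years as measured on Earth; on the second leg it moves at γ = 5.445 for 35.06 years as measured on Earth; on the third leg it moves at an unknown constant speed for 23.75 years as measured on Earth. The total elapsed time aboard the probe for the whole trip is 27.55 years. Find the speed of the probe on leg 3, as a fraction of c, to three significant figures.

β = 0.828

Leg 1: γ = 9.28; τ_1 = 72.36/9.280 = 7.797 years.
Leg 2: γ = 5.445; τ_2 = 35.06/5.445 = 6.439 years.
Leg 3: speed unknown; τ_3 = 23.75/γ_3.
Total proper time: 7.797 + 6.439 + τ_3 = 27.55, so τ_3 = 27.55 − 14.24 = 13.31 years.
γ_3 = 23.75/13.31 = 1.784; β = √(1 − 1/γ²) = √0.6858.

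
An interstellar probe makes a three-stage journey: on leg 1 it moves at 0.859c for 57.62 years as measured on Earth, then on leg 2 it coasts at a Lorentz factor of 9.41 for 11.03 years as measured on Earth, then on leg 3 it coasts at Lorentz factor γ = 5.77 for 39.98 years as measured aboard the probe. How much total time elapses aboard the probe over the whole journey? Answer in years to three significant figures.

τ = 70.7 years

Leg 1: γ = 1/√(1 − 0.859²) = 1/√0.2621 = 1.953; τ_1 = 57.62/1.953 = 29.50 years.
Leg 2: γ = 9.41; τ_2 = 11.03/9.410 = 1.172 years.
Leg 3: 39.98 years is already measured aboard the probe.
Total: 29.50 + 1.172 + 39.98 years.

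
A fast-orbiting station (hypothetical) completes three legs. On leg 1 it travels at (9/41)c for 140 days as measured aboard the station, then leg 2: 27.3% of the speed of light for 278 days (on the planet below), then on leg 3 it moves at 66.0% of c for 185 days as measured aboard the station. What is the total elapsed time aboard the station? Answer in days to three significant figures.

Leg 1: 140 days is already measured aboard the station.
Leg 2: β = 0.273; γ = 1/√(1 − 0.273²) = 1/√0.9255 = 1.039; τ_2 = 278/1.039 = 267.4 days.
Leg 3: 185 days is already measured aboard the station.
Total: 140.0 + 267.4 + 185.0 days.

τ = 592 days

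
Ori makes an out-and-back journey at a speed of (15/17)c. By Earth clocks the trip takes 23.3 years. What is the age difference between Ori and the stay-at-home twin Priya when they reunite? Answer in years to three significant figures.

γ = 1/√(1 − (15/17)²) = 17/8 = 2.125
Ori's elapsed proper time: τ = 23.3/2.125 = 10.96 years.
Age gap = Δt − τ = 23.3 − 10.96 years.

Δt − τ = 12.3 years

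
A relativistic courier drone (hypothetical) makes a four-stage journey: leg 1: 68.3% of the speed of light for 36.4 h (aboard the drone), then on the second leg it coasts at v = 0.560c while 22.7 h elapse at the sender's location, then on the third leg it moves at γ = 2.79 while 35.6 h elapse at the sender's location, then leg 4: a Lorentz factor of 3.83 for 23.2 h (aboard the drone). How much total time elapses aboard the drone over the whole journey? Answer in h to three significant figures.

τ = 91.2 h

Leg 1: 36.4 h is already measured aboard the drone.
Leg 2: γ = 1/√(1 − 0.560²) = 1/√0.6864 = 1.207; τ_2 = 22.7/1.207 = 18.81 h.
Leg 3: γ = 2.79; τ_3 = 35.6/2.790 = 12.76 h.
Leg 4: 23.2 h is already measured aboard the drone.
Total: 36.40 + 18.81 + 12.76 + 23.20 h.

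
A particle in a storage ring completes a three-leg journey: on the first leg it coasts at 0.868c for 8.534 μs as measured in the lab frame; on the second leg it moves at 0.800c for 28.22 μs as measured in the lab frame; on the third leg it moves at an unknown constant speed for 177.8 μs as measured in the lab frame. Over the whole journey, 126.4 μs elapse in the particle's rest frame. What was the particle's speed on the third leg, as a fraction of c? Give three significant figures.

β = 0.806

Leg 1: γ = 1/√(1 − 0.868²) = 1/√0.2466 = 2.014; τ_1 = 8.534/2.014 = 4.238 μs.
Leg 2: γ = 1/√(1 − 0.800²) = 5/3 ≈ 1.667; τ_2 = 28.22/1.667 = 16.93 μs.
Leg 3: speed unknown; τ_3 = 177.8/γ_3.
Total proper time: 4.238 + 16.93 + τ_3 = 126.4, so τ_3 = 126.4 − 21.17 = 105.2 μs.
γ_3 = 177.8/105.2 = 1.690; β = √(1 − 1/γ²) = √0.6497.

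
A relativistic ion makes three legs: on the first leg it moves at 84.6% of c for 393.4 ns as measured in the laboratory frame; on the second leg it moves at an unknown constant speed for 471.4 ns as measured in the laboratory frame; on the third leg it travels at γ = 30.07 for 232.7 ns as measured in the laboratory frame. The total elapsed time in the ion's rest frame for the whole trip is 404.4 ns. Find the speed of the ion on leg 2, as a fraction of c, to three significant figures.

Leg 1: β = 0.846; γ = 1/√(1 − 0.846²) = 1/√0.2843 = 1.876; τ_1 = 393.4/1.876 = 209.8 ns.
Leg 2: speed unknown; τ_2 = 471.4/γ_2.
Leg 3: γ = 30.07; τ_3 = 232.7/30.07 = 7.739 ns.
Total proper time: 209.8 + τ_2 + 7.739 = 404.4, so τ_2 = 404.4 − 217.5 = 186.9 ns.
γ_2 = 471.4/186.9 = 2.522; β = √(1 − 1/γ²) = √0.8428.

β = 0.918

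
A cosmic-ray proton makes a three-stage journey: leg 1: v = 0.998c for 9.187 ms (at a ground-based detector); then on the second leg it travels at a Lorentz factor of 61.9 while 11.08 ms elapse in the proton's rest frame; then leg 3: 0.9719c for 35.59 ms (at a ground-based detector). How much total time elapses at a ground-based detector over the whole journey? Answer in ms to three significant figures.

Leg 1: 9.187 ms is already measured at a ground-based detector.
Leg 2: γ = 61.9; Δt_2 = 61.90 × 11.08 = 685.9 ms.
Leg 3: 35.59 ms is already measured at a ground-based detector.
Total: 9.187 + 685.9 + 35.59 ms.

Δt = 731 ms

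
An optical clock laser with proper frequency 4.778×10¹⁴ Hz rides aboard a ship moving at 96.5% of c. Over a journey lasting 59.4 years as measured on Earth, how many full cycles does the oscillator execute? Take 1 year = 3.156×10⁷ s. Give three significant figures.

N = 2.35×10²³

β = 0.965; γ = 1/√(1 − 0.965²) = 1/√0.06878 = 3.813
The oscillator's own cycle count is N = f × τ where τ is the proper time on the ship. τ = Δt/γ = 59.4/3.813 = 15.58 years = 4.916×10⁸ s.
N = 4.778×10¹⁴ × 4.916×10⁸ = 2.349×10²³.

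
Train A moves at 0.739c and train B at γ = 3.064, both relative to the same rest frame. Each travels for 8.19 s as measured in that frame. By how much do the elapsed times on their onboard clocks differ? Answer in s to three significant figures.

A: γ = 1/√(1 − 0.739²) = 1/√0.4539 = 1.484; τ_A = 8.19/1.484 = 5.518 s.
B: γ = 3.064; τ_B = 8.19/3.064 = 2.673 s.

|τ_A − τ_B| = 2.84 s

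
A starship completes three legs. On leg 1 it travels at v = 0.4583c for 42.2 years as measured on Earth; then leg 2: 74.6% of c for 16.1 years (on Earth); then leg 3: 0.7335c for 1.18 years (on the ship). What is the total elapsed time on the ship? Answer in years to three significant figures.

τ = 49.4 years

Leg 1: γ = 1/√(1 − 0.4583²) = 1/√0.7900 = 1.125; τ_1 = 42.2/1.125 = 37.51 years.
Leg 2: β = 0.746; γ = 1/√(1 − 0.746²) = 1/√0.4435 = 1.502; τ_2 = 16.1/1.502 = 10.72 years.
Leg 3: 1.18 years is already measured on the ship.
Total: 37.51 + 10.72 + 1.180 years.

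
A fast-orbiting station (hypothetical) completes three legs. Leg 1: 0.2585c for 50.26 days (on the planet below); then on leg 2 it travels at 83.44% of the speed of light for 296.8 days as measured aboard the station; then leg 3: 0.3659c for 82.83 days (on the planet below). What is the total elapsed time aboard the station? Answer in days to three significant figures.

Leg 1: γ = 1/√(1 − 0.2585²) = 1/√0.9332 = 1.035; τ_1 = 50.26/1.035 = 48.55 days.
Leg 2: 296.8 days is already measured aboard the station.
Leg 3: γ = 1/√(1 − 0.3659²) = 1/√0.8661 = 1.075; τ_3 = 82.83/1.075 = 77.09 days.
Total: 48.55 + 296.8 + 77.09 days.

τ = 422 days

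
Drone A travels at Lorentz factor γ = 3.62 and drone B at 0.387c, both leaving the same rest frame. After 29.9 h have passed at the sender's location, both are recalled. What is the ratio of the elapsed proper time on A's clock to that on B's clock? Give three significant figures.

A: γ = 3.62. B: γ = 1/√(1 − 0.387²) = 1/√0.8502 = 1.085.
τ_A/τ_B = γ_B/γ_A = 1.085/3.620 = 0.2996, so τ_A/τ_B = 0.2996.

τ_A/τ_B = 0.300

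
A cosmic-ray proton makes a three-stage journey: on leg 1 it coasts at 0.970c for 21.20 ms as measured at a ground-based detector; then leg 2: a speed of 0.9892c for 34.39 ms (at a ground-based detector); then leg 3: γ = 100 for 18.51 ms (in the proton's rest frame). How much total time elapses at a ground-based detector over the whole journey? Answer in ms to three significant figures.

Δt = 1910 ms

Leg 1: 21.20 ms is already measured at a ground-based detector.
Leg 2: 34.39 ms is already measured at a ground-based detector.
Leg 3: γ = 100; Δt_3 = 100.0 × 18.51 = 1851 ms.
Total: 21.20 + 34.39 + 1851 ms.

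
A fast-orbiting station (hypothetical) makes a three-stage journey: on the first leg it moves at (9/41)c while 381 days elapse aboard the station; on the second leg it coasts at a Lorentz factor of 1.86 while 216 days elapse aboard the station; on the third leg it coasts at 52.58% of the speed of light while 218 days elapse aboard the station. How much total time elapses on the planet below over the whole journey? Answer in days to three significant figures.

Δt = 1050 days

Leg 1: γ = 1/√(1 − (9/41)²) = 41/40 = 1.025; Δt_1 = 1.025 × 381 = 390.5 days.
Leg 2: γ = 1.86; Δt_2 = 1.860 × 216 = 401.8 days.
Leg 3: β = 0.5258; γ = 1/√(1 − 0.5258²) = 1/√0.7235 = 1.176; Δt_3 = 1.176 × 218 = 256.3 days.
Total: 390.5 + 401.8 + 256.3 days.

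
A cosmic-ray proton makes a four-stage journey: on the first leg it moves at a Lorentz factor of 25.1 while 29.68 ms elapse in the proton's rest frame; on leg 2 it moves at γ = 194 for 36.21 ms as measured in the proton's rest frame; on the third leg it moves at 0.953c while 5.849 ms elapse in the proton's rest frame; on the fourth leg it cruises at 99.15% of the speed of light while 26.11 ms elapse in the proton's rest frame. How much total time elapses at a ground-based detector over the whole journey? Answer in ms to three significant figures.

Δt = 7990 ms

Leg 1: γ = 25.1; Δt_1 = 25.10 × 29.68 = 745.0 ms.
Leg 2: γ = 194; Δt_2 = 194.0 × 36.21 = 7025 ms.
Leg 3: γ = 1/√(1 − 0.953²) = 1/√0.09179 = 3.301; Δt_3 = 3.301 × 5.849 = 19.31 ms.
Leg 4: β = 0.9915; γ = 1/√(1 − 0.9915²) = 1/√0.01693 = 7.686; Δt_4 = 7.686 × 26.11 = 200.7 ms.
Total: 745.0 + 7025 + 19.31 + 200.7 ms.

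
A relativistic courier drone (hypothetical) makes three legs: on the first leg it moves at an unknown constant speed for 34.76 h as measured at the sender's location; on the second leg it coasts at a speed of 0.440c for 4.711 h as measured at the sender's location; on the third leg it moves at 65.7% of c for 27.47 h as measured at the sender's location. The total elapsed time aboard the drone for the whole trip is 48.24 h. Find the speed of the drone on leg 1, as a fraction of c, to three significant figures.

β = 0.742

Leg 1: speed unknown; τ_1 = 34.76/γ_1.
Leg 2: γ = 1/√(1 − 0.440²) = 1/√0.8064 = 1.114; τ_2 = 4.711/1.114 = 4.230 h.
Leg 3: β = 0.657; γ = 1/√(1 − 0.657²) = 1/√0.5684 = 1.326; τ_3 = 27.47/1.326 = 20.71 h.
Total proper time: τ_1 + 4.230 + 20.71 = 48.24, so τ_1 = 48.24 − 24.94 = 23.30 h.
γ_1 = 34.76/23.30 = 1.492; β = √(1 − 1/γ²) = √0.5507.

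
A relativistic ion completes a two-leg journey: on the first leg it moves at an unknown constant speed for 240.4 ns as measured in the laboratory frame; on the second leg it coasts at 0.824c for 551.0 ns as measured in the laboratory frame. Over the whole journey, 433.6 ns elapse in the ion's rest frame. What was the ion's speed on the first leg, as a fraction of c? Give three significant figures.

β = 0.863

Leg 1: speed unknown; τ_1 = 240.4/γ_1.
Leg 2: γ = 1/√(1 − 0.824²) = 1/√0.3210 = 1.765; τ_2 = 551.0/1.765 = 312.2 ns.
Total proper time: τ_1 + 312.2 = 433.6, so τ_1 = 433.6 − 312.2 = 121.4 ns.
γ_1 = 240.4/121.4 = 1.980; β = √(1 − 1/γ²) = √0.7449.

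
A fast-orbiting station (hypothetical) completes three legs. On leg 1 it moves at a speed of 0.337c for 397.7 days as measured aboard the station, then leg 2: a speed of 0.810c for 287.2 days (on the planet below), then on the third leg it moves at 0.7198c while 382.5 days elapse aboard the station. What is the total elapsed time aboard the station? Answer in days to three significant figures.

Leg 1: 397.7 days is already measured aboard the station.
Leg 2: γ = 1/√(1 − 0.810²) = 1/√0.3439 = 1.705; τ_2 = 287.2/1.705 = 168.4 days.
Leg 3: 382.5 days is already measured aboard the station.
Total: 397.7 + 168.4 + 382.5 days.

τ = 949 days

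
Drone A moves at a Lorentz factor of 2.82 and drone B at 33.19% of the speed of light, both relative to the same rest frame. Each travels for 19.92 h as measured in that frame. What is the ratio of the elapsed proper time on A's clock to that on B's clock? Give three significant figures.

A: γ = 2.82. B: β = 0.3319; γ = 1/√(1 − 0.3319²) = 1/√0.8898 = 1.060.
τ_A/τ_B = γ_B/γ_A = 1.060/2.820 = 0.3759, so τ_A/τ_B = 0.3759.

τ_A/τ_B = 0.376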